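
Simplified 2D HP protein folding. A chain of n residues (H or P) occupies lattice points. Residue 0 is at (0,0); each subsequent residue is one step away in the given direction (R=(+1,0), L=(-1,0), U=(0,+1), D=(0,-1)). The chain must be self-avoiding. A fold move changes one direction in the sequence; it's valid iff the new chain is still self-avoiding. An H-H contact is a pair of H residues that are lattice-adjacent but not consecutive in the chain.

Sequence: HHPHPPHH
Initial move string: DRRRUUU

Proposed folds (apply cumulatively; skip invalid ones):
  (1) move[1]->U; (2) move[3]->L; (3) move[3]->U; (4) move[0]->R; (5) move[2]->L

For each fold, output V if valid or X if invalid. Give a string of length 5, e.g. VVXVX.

Answer: XXVVX

Derivation:
Initial: DRRRUUU -> [(0, 0), (0, -1), (1, -1), (2, -1), (3, -1), (3, 0), (3, 1), (3, 2)]
Fold 1: move[1]->U => DURRUUU INVALID (collision), skipped
Fold 2: move[3]->L => DRRLUUU INVALID (collision), skipped
Fold 3: move[3]->U => DRRUUUU VALID
Fold 4: move[0]->R => RRRUUUU VALID
Fold 5: move[2]->L => RRLUUUU INVALID (collision), skipped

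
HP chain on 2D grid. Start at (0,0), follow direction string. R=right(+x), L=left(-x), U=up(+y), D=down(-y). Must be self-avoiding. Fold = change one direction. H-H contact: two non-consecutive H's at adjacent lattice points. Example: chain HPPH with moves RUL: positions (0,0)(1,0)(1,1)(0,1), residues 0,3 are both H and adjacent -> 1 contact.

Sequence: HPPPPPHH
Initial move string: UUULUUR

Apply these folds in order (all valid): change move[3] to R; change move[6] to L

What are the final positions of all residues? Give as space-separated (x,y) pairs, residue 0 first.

Answer: (0,0) (0,1) (0,2) (0,3) (1,3) (1,4) (1,5) (0,5)

Derivation:
Initial moves: UUULUUR
Fold: move[3]->R => UUURUUR (positions: [(0, 0), (0, 1), (0, 2), (0, 3), (1, 3), (1, 4), (1, 5), (2, 5)])
Fold: move[6]->L => UUURUUL (positions: [(0, 0), (0, 1), (0, 2), (0, 3), (1, 3), (1, 4), (1, 5), (0, 5)])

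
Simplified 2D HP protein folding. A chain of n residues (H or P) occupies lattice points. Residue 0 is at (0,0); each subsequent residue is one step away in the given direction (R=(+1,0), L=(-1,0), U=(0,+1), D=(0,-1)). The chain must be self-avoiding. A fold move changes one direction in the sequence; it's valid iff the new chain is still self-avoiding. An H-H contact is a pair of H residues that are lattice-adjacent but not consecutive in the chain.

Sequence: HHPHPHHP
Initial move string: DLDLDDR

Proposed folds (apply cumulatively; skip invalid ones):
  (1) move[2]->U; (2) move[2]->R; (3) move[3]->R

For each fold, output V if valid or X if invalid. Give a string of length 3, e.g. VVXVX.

Answer: VXX

Derivation:
Initial: DLDLDDR -> [(0, 0), (0, -1), (-1, -1), (-1, -2), (-2, -2), (-2, -3), (-2, -4), (-1, -4)]
Fold 1: move[2]->U => DLULDDR VALID
Fold 2: move[2]->R => DLRLDDR INVALID (collision), skipped
Fold 3: move[3]->R => DLURDDR INVALID (collision), skipped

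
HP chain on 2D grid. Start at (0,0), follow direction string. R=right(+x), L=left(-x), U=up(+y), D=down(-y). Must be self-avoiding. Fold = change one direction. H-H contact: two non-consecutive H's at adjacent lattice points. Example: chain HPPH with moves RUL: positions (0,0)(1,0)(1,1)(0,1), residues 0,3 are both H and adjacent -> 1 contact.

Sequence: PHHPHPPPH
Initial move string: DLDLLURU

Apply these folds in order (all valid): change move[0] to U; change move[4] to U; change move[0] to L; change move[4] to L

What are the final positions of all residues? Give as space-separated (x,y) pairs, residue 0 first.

Answer: (0,0) (-1,0) (-2,0) (-2,-1) (-3,-1) (-4,-1) (-4,0) (-3,0) (-3,1)

Derivation:
Initial moves: DLDLLURU
Fold: move[0]->U => ULDLLURU (positions: [(0, 0), (0, 1), (-1, 1), (-1, 0), (-2, 0), (-3, 0), (-3, 1), (-2, 1), (-2, 2)])
Fold: move[4]->U => ULDLUURU (positions: [(0, 0), (0, 1), (-1, 1), (-1, 0), (-2, 0), (-2, 1), (-2, 2), (-1, 2), (-1, 3)])
Fold: move[0]->L => LLDLUURU (positions: [(0, 0), (-1, 0), (-2, 0), (-2, -1), (-3, -1), (-3, 0), (-3, 1), (-2, 1), (-2, 2)])
Fold: move[4]->L => LLDLLURU (positions: [(0, 0), (-1, 0), (-2, 0), (-2, -1), (-3, -1), (-4, -1), (-4, 0), (-3, 0), (-3, 1)])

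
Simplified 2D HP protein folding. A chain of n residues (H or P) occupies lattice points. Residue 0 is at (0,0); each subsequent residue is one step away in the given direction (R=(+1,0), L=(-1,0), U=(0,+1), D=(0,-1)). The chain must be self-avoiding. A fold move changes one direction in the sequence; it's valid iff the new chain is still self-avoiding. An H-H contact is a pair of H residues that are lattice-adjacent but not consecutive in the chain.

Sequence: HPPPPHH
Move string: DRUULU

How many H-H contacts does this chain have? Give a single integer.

Positions: [(0, 0), (0, -1), (1, -1), (1, 0), (1, 1), (0, 1), (0, 2)]
H-H contact: residue 0 @(0,0) - residue 5 @(0, 1)

Answer: 1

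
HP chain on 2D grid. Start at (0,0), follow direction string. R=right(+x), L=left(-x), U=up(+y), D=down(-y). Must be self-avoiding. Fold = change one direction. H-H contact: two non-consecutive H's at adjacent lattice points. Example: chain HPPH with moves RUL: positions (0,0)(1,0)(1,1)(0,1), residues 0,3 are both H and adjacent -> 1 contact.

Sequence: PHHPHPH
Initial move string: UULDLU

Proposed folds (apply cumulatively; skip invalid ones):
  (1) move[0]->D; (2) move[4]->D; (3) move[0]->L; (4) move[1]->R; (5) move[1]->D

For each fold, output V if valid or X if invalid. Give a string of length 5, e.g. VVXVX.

Answer: XXVXV

Derivation:
Initial: UULDLU -> [(0, 0), (0, 1), (0, 2), (-1, 2), (-1, 1), (-2, 1), (-2, 2)]
Fold 1: move[0]->D => DULDLU INVALID (collision), skipped
Fold 2: move[4]->D => UULDDU INVALID (collision), skipped
Fold 3: move[0]->L => LULDLU VALID
Fold 4: move[1]->R => LRLDLU INVALID (collision), skipped
Fold 5: move[1]->D => LDLDLU VALID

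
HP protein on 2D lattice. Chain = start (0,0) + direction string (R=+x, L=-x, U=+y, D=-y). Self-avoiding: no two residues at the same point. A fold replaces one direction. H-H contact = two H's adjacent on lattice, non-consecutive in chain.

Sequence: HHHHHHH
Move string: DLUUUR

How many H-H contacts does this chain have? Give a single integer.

Answer: 1

Derivation:
Positions: [(0, 0), (0, -1), (-1, -1), (-1, 0), (-1, 1), (-1, 2), (0, 2)]
H-H contact: residue 0 @(0,0) - residue 3 @(-1, 0)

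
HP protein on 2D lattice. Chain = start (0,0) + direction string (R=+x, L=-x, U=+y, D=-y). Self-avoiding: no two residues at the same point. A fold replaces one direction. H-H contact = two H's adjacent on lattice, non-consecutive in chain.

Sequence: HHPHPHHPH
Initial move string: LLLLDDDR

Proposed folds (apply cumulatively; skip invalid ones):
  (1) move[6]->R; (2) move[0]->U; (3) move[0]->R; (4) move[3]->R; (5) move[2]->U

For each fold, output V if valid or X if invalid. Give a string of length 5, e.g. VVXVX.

Answer: VVXXX

Derivation:
Initial: LLLLDDDR -> [(0, 0), (-1, 0), (-2, 0), (-3, 0), (-4, 0), (-4, -1), (-4, -2), (-4, -3), (-3, -3)]
Fold 1: move[6]->R => LLLLDDRR VALID
Fold 2: move[0]->U => ULLLDDRR VALID
Fold 3: move[0]->R => RLLLDDRR INVALID (collision), skipped
Fold 4: move[3]->R => ULLRDDRR INVALID (collision), skipped
Fold 5: move[2]->U => ULULDDRR INVALID (collision), skipped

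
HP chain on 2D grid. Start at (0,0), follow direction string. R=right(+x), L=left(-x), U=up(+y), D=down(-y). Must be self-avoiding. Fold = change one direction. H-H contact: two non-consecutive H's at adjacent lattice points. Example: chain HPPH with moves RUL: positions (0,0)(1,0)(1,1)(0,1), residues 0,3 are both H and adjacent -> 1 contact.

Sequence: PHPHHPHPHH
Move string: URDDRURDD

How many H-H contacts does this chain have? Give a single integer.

Answer: 1

Derivation:
Positions: [(0, 0), (0, 1), (1, 1), (1, 0), (1, -1), (2, -1), (2, 0), (3, 0), (3, -1), (3, -2)]
H-H contact: residue 3 @(1,0) - residue 6 @(2, 0)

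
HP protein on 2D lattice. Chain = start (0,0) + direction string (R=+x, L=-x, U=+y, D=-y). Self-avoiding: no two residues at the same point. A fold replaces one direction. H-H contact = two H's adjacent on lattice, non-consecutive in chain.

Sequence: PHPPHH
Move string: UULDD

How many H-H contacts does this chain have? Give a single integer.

Positions: [(0, 0), (0, 1), (0, 2), (-1, 2), (-1, 1), (-1, 0)]
H-H contact: residue 1 @(0,1) - residue 4 @(-1, 1)

Answer: 1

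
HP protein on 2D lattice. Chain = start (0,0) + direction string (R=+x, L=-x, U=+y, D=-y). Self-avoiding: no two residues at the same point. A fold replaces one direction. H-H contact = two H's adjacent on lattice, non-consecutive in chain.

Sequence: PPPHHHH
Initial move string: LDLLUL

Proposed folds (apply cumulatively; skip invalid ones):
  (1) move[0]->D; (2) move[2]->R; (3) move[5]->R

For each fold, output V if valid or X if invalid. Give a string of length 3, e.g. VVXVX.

Initial: LDLLUL -> [(0, 0), (-1, 0), (-1, -1), (-2, -1), (-3, -1), (-3, 0), (-4, 0)]
Fold 1: move[0]->D => DDLLUL VALID
Fold 2: move[2]->R => DDRLUL INVALID (collision), skipped
Fold 3: move[5]->R => DDLLUR VALID

Answer: VXV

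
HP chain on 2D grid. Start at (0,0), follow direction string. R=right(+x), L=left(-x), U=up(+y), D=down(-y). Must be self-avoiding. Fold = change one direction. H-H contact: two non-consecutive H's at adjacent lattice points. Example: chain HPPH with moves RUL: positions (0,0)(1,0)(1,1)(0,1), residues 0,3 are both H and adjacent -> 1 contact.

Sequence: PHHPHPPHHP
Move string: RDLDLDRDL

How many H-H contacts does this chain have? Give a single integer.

Positions: [(0, 0), (1, 0), (1, -1), (0, -1), (0, -2), (-1, -2), (-1, -3), (0, -3), (0, -4), (-1, -4)]
H-H contact: residue 4 @(0,-2) - residue 7 @(0, -3)

Answer: 1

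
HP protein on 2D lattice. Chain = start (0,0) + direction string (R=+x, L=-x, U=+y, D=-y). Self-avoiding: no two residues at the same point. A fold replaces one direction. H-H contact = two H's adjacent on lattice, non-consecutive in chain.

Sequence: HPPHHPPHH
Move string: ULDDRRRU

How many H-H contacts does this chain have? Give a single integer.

Positions: [(0, 0), (0, 1), (-1, 1), (-1, 0), (-1, -1), (0, -1), (1, -1), (2, -1), (2, 0)]
H-H contact: residue 0 @(0,0) - residue 3 @(-1, 0)

Answer: 1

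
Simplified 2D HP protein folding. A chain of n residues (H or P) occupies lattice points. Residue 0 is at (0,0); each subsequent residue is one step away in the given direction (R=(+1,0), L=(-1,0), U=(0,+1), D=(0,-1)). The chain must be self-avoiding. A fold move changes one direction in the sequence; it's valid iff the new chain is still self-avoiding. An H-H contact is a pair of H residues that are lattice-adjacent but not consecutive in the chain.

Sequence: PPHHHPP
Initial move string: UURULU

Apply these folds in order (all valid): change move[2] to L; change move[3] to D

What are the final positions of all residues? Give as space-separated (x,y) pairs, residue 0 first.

Initial moves: UURULU
Fold: move[2]->L => UULULU (positions: [(0, 0), (0, 1), (0, 2), (-1, 2), (-1, 3), (-2, 3), (-2, 4)])
Fold: move[3]->D => UULDLU (positions: [(0, 0), (0, 1), (0, 2), (-1, 2), (-1, 1), (-2, 1), (-2, 2)])

Answer: (0,0) (0,1) (0,2) (-1,2) (-1,1) (-2,1) (-2,2)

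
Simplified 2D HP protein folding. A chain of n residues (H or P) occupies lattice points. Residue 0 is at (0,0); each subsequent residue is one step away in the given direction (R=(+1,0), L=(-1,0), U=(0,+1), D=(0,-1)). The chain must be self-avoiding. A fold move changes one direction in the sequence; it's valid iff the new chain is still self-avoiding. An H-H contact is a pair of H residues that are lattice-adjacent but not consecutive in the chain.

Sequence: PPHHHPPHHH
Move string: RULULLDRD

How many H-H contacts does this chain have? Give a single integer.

Positions: [(0, 0), (1, 0), (1, 1), (0, 1), (0, 2), (-1, 2), (-2, 2), (-2, 1), (-1, 1), (-1, 0)]
H-H contact: residue 3 @(0,1) - residue 8 @(-1, 1)

Answer: 1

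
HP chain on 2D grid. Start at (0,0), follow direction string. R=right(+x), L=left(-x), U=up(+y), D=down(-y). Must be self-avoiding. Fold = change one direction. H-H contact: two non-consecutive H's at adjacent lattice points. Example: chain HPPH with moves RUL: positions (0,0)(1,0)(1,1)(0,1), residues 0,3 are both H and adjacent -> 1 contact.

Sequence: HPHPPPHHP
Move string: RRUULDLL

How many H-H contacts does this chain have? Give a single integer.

Positions: [(0, 0), (1, 0), (2, 0), (2, 1), (2, 2), (1, 2), (1, 1), (0, 1), (-1, 1)]
H-H contact: residue 0 @(0,0) - residue 7 @(0, 1)

Answer: 1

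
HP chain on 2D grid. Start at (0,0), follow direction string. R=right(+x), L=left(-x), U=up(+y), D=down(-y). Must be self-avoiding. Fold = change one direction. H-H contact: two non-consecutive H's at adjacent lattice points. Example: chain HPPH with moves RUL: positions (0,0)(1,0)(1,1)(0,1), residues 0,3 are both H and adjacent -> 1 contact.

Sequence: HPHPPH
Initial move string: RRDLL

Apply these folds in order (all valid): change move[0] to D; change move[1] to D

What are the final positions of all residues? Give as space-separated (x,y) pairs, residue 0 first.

Answer: (0,0) (0,-1) (0,-2) (0,-3) (-1,-3) (-2,-3)

Derivation:
Initial moves: RRDLL
Fold: move[0]->D => DRDLL (positions: [(0, 0), (0, -1), (1, -1), (1, -2), (0, -2), (-1, -2)])
Fold: move[1]->D => DDDLL (positions: [(0, 0), (0, -1), (0, -2), (0, -3), (-1, -3), (-2, -3)])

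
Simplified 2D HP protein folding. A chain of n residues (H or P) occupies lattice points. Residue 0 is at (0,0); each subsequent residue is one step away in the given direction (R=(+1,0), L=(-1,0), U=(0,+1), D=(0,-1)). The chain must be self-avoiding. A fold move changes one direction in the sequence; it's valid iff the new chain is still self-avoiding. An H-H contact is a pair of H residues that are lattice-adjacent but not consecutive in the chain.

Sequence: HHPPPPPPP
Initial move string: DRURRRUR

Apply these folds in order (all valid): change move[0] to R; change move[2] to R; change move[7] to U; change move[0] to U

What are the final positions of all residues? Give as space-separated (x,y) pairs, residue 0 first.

Answer: (0,0) (0,1) (1,1) (2,1) (3,1) (4,1) (5,1) (5,2) (5,3)

Derivation:
Initial moves: DRURRRUR
Fold: move[0]->R => RRURRRUR (positions: [(0, 0), (1, 0), (2, 0), (2, 1), (3, 1), (4, 1), (5, 1), (5, 2), (6, 2)])
Fold: move[2]->R => RRRRRRUR (positions: [(0, 0), (1, 0), (2, 0), (3, 0), (4, 0), (5, 0), (6, 0), (6, 1), (7, 1)])
Fold: move[7]->U => RRRRRRUU (positions: [(0, 0), (1, 0), (2, 0), (3, 0), (4, 0), (5, 0), (6, 0), (6, 1), (6, 2)])
Fold: move[0]->U => URRRRRUU (positions: [(0, 0), (0, 1), (1, 1), (2, 1), (3, 1), (4, 1), (5, 1), (5, 2), (5, 3)])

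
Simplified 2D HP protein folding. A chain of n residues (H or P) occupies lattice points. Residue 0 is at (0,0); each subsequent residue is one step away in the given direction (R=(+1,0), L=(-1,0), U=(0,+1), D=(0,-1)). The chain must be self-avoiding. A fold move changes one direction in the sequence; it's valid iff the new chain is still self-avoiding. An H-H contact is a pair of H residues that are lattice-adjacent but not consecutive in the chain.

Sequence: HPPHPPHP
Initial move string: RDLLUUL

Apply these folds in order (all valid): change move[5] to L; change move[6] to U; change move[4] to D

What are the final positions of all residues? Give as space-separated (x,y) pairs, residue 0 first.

Answer: (0,0) (1,0) (1,-1) (0,-1) (-1,-1) (-1,-2) (-2,-2) (-2,-1)

Derivation:
Initial moves: RDLLUUL
Fold: move[5]->L => RDLLULL (positions: [(0, 0), (1, 0), (1, -1), (0, -1), (-1, -1), (-1, 0), (-2, 0), (-3, 0)])
Fold: move[6]->U => RDLLULU (positions: [(0, 0), (1, 0), (1, -1), (0, -1), (-1, -1), (-1, 0), (-2, 0), (-2, 1)])
Fold: move[4]->D => RDLLDLU (positions: [(0, 0), (1, 0), (1, -1), (0, -1), (-1, -1), (-1, -2), (-2, -2), (-2, -1)])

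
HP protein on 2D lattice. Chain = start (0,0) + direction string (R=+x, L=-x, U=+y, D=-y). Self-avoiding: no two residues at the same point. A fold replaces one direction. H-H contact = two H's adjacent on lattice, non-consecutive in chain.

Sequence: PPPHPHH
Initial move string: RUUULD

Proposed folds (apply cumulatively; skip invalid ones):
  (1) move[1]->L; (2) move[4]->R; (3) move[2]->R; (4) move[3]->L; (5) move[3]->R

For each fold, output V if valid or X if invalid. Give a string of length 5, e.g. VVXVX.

Initial: RUUULD -> [(0, 0), (1, 0), (1, 1), (1, 2), (1, 3), (0, 3), (0, 2)]
Fold 1: move[1]->L => RLUULD INVALID (collision), skipped
Fold 2: move[4]->R => RUUURD VALID
Fold 3: move[2]->R => RURURD VALID
Fold 4: move[3]->L => RURLRD INVALID (collision), skipped
Fold 5: move[3]->R => RURRRD VALID

Answer: XVVXV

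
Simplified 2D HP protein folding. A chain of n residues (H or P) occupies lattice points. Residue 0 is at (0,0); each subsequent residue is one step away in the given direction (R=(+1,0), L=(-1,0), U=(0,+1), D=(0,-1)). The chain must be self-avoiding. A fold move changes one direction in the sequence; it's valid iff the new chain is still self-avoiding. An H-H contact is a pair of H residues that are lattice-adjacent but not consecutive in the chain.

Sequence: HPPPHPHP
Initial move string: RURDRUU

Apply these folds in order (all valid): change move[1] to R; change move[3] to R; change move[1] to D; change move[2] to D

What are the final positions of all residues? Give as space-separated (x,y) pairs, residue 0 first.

Initial moves: RURDRUU
Fold: move[1]->R => RRRDRUU (positions: [(0, 0), (1, 0), (2, 0), (3, 0), (3, -1), (4, -1), (4, 0), (4, 1)])
Fold: move[3]->R => RRRRRUU (positions: [(0, 0), (1, 0), (2, 0), (3, 0), (4, 0), (5, 0), (5, 1), (5, 2)])
Fold: move[1]->D => RDRRRUU (positions: [(0, 0), (1, 0), (1, -1), (2, -1), (3, -1), (4, -1), (4, 0), (4, 1)])
Fold: move[2]->D => RDDRRUU (positions: [(0, 0), (1, 0), (1, -1), (1, -2), (2, -2), (3, -2), (3, -1), (3, 0)])

Answer: (0,0) (1,0) (1,-1) (1,-2) (2,-2) (3,-2) (3,-1) (3,0)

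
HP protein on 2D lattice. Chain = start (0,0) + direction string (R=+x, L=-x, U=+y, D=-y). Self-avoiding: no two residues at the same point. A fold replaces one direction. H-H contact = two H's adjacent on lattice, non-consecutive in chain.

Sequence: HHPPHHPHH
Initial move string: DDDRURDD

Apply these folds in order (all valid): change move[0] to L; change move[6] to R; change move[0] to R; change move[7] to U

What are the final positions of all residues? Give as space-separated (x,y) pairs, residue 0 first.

Answer: (0,0) (1,0) (1,-1) (1,-2) (2,-2) (2,-1) (3,-1) (4,-1) (4,0)

Derivation:
Initial moves: DDDRURDD
Fold: move[0]->L => LDDRURDD (positions: [(0, 0), (-1, 0), (-1, -1), (-1, -2), (0, -2), (0, -1), (1, -1), (1, -2), (1, -3)])
Fold: move[6]->R => LDDRURRD (positions: [(0, 0), (-1, 0), (-1, -1), (-1, -2), (0, -2), (0, -1), (1, -1), (2, -1), (2, -2)])
Fold: move[0]->R => RDDRURRD (positions: [(0, 0), (1, 0), (1, -1), (1, -2), (2, -2), (2, -1), (3, -1), (4, -1), (4, -2)])
Fold: move[7]->U => RDDRURRU (positions: [(0, 0), (1, 0), (1, -1), (1, -2), (2, -2), (2, -1), (3, -1), (4, -1), (4, 0)])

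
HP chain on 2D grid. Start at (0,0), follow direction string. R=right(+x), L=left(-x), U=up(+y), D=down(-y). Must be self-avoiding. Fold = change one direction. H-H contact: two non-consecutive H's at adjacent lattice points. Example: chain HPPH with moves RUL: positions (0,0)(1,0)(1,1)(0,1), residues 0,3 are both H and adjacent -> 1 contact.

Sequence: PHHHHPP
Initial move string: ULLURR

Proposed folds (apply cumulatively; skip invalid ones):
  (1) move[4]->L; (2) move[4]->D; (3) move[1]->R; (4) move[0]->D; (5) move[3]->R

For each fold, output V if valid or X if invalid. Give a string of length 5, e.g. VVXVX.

Answer: XXXXX

Derivation:
Initial: ULLURR -> [(0, 0), (0, 1), (-1, 1), (-2, 1), (-2, 2), (-1, 2), (0, 2)]
Fold 1: move[4]->L => ULLULR INVALID (collision), skipped
Fold 2: move[4]->D => ULLUDR INVALID (collision), skipped
Fold 3: move[1]->R => URLURR INVALID (collision), skipped
Fold 4: move[0]->D => DLLURR INVALID (collision), skipped
Fold 5: move[3]->R => ULLRRR INVALID (collision), skipped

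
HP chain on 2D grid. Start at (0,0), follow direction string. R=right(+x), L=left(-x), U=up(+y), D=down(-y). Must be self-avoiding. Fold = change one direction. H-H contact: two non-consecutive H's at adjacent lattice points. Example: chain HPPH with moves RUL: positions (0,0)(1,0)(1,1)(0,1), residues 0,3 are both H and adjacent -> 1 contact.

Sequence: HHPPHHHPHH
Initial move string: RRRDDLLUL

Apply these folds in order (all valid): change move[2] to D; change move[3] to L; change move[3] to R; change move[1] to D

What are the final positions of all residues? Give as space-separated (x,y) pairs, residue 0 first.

Initial moves: RRRDDLLUL
Fold: move[2]->D => RRDDDLLUL (positions: [(0, 0), (1, 0), (2, 0), (2, -1), (2, -2), (2, -3), (1, -3), (0, -3), (0, -2), (-1, -2)])
Fold: move[3]->L => RRDLDLLUL (positions: [(0, 0), (1, 0), (2, 0), (2, -1), (1, -1), (1, -2), (0, -2), (-1, -2), (-1, -1), (-2, -1)])
Fold: move[3]->R => RRDRDLLUL (positions: [(0, 0), (1, 0), (2, 0), (2, -1), (3, -1), (3, -2), (2, -2), (1, -2), (1, -1), (0, -1)])
Fold: move[1]->D => RDDRDLLUL (positions: [(0, 0), (1, 0), (1, -1), (1, -2), (2, -2), (2, -3), (1, -3), (0, -3), (0, -2), (-1, -2)])

Answer: (0,0) (1,0) (1,-1) (1,-2) (2,-2) (2,-3) (1,-3) (0,-3) (0,-2) (-1,-2)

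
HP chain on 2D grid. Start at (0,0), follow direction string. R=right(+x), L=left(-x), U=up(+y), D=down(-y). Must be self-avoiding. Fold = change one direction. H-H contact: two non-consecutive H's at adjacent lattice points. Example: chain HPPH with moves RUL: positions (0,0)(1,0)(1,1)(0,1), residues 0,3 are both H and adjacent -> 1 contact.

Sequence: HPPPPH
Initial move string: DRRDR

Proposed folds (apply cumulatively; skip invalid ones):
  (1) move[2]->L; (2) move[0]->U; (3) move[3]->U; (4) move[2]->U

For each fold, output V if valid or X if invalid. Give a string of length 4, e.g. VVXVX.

Initial: DRRDR -> [(0, 0), (0, -1), (1, -1), (2, -1), (2, -2), (3, -2)]
Fold 1: move[2]->L => DRLDR INVALID (collision), skipped
Fold 2: move[0]->U => URRDR VALID
Fold 3: move[3]->U => URRUR VALID
Fold 4: move[2]->U => URUUR VALID

Answer: XVVV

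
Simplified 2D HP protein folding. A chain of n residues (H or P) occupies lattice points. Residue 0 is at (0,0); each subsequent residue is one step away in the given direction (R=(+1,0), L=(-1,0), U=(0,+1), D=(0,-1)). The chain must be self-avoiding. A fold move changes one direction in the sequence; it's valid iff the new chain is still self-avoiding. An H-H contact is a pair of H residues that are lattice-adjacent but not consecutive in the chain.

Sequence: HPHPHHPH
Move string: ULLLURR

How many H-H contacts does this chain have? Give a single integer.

Positions: [(0, 0), (0, 1), (-1, 1), (-2, 1), (-3, 1), (-3, 2), (-2, 2), (-1, 2)]
H-H contact: residue 2 @(-1,1) - residue 7 @(-1, 2)

Answer: 1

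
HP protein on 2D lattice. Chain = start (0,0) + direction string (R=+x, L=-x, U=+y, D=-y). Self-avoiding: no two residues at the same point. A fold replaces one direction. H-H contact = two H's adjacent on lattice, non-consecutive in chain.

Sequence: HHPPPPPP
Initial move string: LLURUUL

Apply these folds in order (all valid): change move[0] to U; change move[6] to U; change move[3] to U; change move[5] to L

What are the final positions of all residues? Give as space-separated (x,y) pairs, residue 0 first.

Answer: (0,0) (0,1) (-1,1) (-1,2) (-1,3) (-1,4) (-2,4) (-2,5)

Derivation:
Initial moves: LLURUUL
Fold: move[0]->U => ULURUUL (positions: [(0, 0), (0, 1), (-1, 1), (-1, 2), (0, 2), (0, 3), (0, 4), (-1, 4)])
Fold: move[6]->U => ULURUUU (positions: [(0, 0), (0, 1), (-1, 1), (-1, 2), (0, 2), (0, 3), (0, 4), (0, 5)])
Fold: move[3]->U => ULUUUUU (positions: [(0, 0), (0, 1), (-1, 1), (-1, 2), (-1, 3), (-1, 4), (-1, 5), (-1, 6)])
Fold: move[5]->L => ULUUULU (positions: [(0, 0), (0, 1), (-1, 1), (-1, 2), (-1, 3), (-1, 4), (-2, 4), (-2, 5)])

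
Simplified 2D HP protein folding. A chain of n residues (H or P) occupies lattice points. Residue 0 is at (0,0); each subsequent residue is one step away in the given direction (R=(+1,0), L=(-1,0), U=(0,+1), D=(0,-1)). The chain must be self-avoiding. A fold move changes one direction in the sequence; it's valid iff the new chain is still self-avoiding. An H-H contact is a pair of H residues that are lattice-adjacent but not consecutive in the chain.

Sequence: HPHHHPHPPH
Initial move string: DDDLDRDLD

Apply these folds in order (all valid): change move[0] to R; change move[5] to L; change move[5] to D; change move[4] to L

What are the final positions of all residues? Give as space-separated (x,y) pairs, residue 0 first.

Initial moves: DDDLDRDLD
Fold: move[0]->R => RDDLDRDLD (positions: [(0, 0), (1, 0), (1, -1), (1, -2), (0, -2), (0, -3), (1, -3), (1, -4), (0, -4), (0, -5)])
Fold: move[5]->L => RDDLDLDLD (positions: [(0, 0), (1, 0), (1, -1), (1, -2), (0, -2), (0, -3), (-1, -3), (-1, -4), (-2, -4), (-2, -5)])
Fold: move[5]->D => RDDLDDDLD (positions: [(0, 0), (1, 0), (1, -1), (1, -2), (0, -2), (0, -3), (0, -4), (0, -5), (-1, -5), (-1, -6)])
Fold: move[4]->L => RDDLLDDLD (positions: [(0, 0), (1, 0), (1, -1), (1, -2), (0, -2), (-1, -2), (-1, -3), (-1, -4), (-2, -4), (-2, -5)])

Answer: (0,0) (1,0) (1,-1) (1,-2) (0,-2) (-1,-2) (-1,-3) (-1,-4) (-2,-4) (-2,-5)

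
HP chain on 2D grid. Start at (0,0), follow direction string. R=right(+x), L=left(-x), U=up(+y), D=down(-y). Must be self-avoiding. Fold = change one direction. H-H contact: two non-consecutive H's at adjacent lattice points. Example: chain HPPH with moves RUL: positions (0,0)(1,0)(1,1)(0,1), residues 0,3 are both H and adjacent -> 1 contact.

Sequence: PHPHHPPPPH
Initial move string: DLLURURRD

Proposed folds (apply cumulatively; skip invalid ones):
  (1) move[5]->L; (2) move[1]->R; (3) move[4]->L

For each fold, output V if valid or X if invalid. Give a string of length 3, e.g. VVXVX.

Initial: DLLURURRD -> [(0, 0), (0, -1), (-1, -1), (-2, -1), (-2, 0), (-1, 0), (-1, 1), (0, 1), (1, 1), (1, 0)]
Fold 1: move[5]->L => DLLURLRRD INVALID (collision), skipped
Fold 2: move[1]->R => DRLURURRD INVALID (collision), skipped
Fold 3: move[4]->L => DLLULURRD VALID

Answer: XXV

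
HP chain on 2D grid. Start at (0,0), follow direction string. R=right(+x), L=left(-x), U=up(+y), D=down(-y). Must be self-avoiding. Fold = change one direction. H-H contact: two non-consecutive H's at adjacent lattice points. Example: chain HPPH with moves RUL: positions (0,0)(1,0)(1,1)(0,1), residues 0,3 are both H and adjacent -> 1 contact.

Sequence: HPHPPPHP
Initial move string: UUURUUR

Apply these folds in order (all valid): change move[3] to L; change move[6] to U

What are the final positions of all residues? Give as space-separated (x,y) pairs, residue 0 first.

Initial moves: UUURUUR
Fold: move[3]->L => UUULUUR (positions: [(0, 0), (0, 1), (0, 2), (0, 3), (-1, 3), (-1, 4), (-1, 5), (0, 5)])
Fold: move[6]->U => UUULUUU (positions: [(0, 0), (0, 1), (0, 2), (0, 3), (-1, 3), (-1, 4), (-1, 5), (-1, 6)])

Answer: (0,0) (0,1) (0,2) (0,3) (-1,3) (-1,4) (-1,5) (-1,6)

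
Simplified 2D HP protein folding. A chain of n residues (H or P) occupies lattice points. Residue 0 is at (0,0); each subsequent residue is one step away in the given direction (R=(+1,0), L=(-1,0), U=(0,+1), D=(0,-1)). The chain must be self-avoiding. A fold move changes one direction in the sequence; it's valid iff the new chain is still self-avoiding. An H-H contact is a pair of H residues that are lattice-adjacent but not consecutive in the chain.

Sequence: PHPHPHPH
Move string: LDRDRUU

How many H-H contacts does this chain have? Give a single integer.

Answer: 0

Derivation:
Positions: [(0, 0), (-1, 0), (-1, -1), (0, -1), (0, -2), (1, -2), (1, -1), (1, 0)]
No H-H contacts found.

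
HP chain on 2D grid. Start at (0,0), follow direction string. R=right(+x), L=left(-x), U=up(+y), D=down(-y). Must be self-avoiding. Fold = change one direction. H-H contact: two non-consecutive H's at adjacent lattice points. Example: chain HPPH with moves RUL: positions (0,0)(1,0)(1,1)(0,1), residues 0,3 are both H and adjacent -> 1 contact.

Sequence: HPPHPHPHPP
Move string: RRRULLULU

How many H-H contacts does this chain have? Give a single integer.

Answer: 0

Derivation:
Positions: [(0, 0), (1, 0), (2, 0), (3, 0), (3, 1), (2, 1), (1, 1), (1, 2), (0, 2), (0, 3)]
No H-H contacts found.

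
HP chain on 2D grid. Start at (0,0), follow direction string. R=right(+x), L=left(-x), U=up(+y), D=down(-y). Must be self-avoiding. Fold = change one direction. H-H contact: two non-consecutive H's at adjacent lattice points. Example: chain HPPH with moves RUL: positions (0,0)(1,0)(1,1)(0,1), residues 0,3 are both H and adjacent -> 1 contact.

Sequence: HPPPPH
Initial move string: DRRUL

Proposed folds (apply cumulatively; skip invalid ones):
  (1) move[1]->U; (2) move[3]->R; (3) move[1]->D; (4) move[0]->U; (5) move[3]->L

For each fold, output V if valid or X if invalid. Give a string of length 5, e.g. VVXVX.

Initial: DRRUL -> [(0, 0), (0, -1), (1, -1), (2, -1), (2, 0), (1, 0)]
Fold 1: move[1]->U => DURUL INVALID (collision), skipped
Fold 2: move[3]->R => DRRRL INVALID (collision), skipped
Fold 3: move[1]->D => DDRUL INVALID (collision), skipped
Fold 4: move[0]->U => URRUL VALID
Fold 5: move[3]->L => URRLL INVALID (collision), skipped

Answer: XXXVX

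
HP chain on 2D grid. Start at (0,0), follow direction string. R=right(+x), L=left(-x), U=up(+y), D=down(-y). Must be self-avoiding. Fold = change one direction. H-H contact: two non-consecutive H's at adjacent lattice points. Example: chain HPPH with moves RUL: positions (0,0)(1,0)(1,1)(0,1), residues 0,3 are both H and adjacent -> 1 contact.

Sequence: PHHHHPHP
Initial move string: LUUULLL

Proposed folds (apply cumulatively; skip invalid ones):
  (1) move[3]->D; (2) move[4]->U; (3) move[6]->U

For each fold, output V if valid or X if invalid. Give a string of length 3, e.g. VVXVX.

Answer: XVV

Derivation:
Initial: LUUULLL -> [(0, 0), (-1, 0), (-1, 1), (-1, 2), (-1, 3), (-2, 3), (-3, 3), (-4, 3)]
Fold 1: move[3]->D => LUUDLLL INVALID (collision), skipped
Fold 2: move[4]->U => LUUUULL VALID
Fold 3: move[6]->U => LUUUULU VALID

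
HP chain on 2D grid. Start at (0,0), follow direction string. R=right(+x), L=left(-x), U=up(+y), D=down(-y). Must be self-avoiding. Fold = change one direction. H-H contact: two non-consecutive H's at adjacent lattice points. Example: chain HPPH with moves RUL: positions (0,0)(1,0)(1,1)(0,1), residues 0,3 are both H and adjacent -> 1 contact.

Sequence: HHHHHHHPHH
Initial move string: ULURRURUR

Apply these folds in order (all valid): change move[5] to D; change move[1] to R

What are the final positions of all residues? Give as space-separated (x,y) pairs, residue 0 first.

Answer: (0,0) (0,1) (1,1) (1,2) (2,2) (3,2) (3,1) (4,1) (4,2) (5,2)

Derivation:
Initial moves: ULURRURUR
Fold: move[5]->D => ULURRDRUR (positions: [(0, 0), (0, 1), (-1, 1), (-1, 2), (0, 2), (1, 2), (1, 1), (2, 1), (2, 2), (3, 2)])
Fold: move[1]->R => URURRDRUR (positions: [(0, 0), (0, 1), (1, 1), (1, 2), (2, 2), (3, 2), (3, 1), (4, 1), (4, 2), (5, 2)])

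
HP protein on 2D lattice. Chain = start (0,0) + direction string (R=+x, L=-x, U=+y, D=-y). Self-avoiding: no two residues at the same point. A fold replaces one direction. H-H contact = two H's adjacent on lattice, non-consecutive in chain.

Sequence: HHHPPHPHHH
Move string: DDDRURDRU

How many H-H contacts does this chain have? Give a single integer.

Answer: 1

Derivation:
Positions: [(0, 0), (0, -1), (0, -2), (0, -3), (1, -3), (1, -2), (2, -2), (2, -3), (3, -3), (3, -2)]
H-H contact: residue 2 @(0,-2) - residue 5 @(1, -2)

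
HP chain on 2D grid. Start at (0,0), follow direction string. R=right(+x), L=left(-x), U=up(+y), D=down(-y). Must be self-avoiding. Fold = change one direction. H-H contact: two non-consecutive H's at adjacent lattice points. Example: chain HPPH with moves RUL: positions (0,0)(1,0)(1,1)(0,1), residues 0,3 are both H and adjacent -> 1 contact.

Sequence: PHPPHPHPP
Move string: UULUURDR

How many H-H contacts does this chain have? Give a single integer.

Answer: 0

Derivation:
Positions: [(0, 0), (0, 1), (0, 2), (-1, 2), (-1, 3), (-1, 4), (0, 4), (0, 3), (1, 3)]
No H-H contacts found.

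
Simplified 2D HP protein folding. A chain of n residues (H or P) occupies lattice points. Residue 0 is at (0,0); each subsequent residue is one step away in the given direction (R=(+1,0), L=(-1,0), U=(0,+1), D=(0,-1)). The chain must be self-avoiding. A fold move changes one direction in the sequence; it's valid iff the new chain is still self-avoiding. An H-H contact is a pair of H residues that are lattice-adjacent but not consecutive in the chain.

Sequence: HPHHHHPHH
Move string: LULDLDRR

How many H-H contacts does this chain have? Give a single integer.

Answer: 1

Derivation:
Positions: [(0, 0), (-1, 0), (-1, 1), (-2, 1), (-2, 0), (-3, 0), (-3, -1), (-2, -1), (-1, -1)]
H-H contact: residue 4 @(-2,0) - residue 7 @(-2, -1)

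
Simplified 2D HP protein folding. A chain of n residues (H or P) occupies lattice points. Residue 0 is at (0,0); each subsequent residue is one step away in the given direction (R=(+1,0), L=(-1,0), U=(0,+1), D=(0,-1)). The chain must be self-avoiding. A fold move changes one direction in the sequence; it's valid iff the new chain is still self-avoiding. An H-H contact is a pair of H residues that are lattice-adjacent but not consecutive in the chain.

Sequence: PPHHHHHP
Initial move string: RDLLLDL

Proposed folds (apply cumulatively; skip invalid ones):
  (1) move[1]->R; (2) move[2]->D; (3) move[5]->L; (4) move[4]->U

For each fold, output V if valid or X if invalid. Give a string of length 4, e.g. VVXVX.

Answer: XVVV

Derivation:
Initial: RDLLLDL -> [(0, 0), (1, 0), (1, -1), (0, -1), (-1, -1), (-2, -1), (-2, -2), (-3, -2)]
Fold 1: move[1]->R => RRLLLDL INVALID (collision), skipped
Fold 2: move[2]->D => RDDLLDL VALID
Fold 3: move[5]->L => RDDLLLL VALID
Fold 4: move[4]->U => RDDLULL VALID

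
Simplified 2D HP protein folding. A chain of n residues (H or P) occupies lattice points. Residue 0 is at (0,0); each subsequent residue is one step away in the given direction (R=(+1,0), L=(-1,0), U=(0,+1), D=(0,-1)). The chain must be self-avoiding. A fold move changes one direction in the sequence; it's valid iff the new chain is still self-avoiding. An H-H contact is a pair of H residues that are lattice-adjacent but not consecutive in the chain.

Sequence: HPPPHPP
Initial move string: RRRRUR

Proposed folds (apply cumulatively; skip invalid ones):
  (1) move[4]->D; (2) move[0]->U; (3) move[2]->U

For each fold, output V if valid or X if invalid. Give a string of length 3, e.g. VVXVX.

Answer: VVV

Derivation:
Initial: RRRRUR -> [(0, 0), (1, 0), (2, 0), (3, 0), (4, 0), (4, 1), (5, 1)]
Fold 1: move[4]->D => RRRRDR VALID
Fold 2: move[0]->U => URRRDR VALID
Fold 3: move[2]->U => URURDR VALID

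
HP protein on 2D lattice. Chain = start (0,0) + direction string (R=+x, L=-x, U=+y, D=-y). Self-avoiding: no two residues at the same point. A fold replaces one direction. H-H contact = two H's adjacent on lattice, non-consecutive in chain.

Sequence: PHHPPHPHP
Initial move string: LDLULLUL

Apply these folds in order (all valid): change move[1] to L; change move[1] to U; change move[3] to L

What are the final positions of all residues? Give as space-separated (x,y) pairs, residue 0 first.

Answer: (0,0) (-1,0) (-1,1) (-2,1) (-3,1) (-4,1) (-5,1) (-5,2) (-6,2)

Derivation:
Initial moves: LDLULLUL
Fold: move[1]->L => LLLULLUL (positions: [(0, 0), (-1, 0), (-2, 0), (-3, 0), (-3, 1), (-4, 1), (-5, 1), (-5, 2), (-6, 2)])
Fold: move[1]->U => LULULLUL (positions: [(0, 0), (-1, 0), (-1, 1), (-2, 1), (-2, 2), (-3, 2), (-4, 2), (-4, 3), (-5, 3)])
Fold: move[3]->L => LULLLLUL (positions: [(0, 0), (-1, 0), (-1, 1), (-2, 1), (-3, 1), (-4, 1), (-5, 1), (-5, 2), (-6, 2)])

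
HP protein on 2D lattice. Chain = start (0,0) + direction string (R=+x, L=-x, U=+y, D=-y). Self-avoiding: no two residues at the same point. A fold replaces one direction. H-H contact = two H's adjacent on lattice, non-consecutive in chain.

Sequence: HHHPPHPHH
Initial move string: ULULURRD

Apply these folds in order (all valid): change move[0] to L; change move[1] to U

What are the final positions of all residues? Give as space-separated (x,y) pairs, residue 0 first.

Initial moves: ULULURRD
Fold: move[0]->L => LLULURRD (positions: [(0, 0), (-1, 0), (-2, 0), (-2, 1), (-3, 1), (-3, 2), (-2, 2), (-1, 2), (-1, 1)])
Fold: move[1]->U => LUULURRD (positions: [(0, 0), (-1, 0), (-1, 1), (-1, 2), (-2, 2), (-2, 3), (-1, 3), (0, 3), (0, 2)])

Answer: (0,0) (-1,0) (-1,1) (-1,2) (-2,2) (-2,3) (-1,3) (0,3) (0,2)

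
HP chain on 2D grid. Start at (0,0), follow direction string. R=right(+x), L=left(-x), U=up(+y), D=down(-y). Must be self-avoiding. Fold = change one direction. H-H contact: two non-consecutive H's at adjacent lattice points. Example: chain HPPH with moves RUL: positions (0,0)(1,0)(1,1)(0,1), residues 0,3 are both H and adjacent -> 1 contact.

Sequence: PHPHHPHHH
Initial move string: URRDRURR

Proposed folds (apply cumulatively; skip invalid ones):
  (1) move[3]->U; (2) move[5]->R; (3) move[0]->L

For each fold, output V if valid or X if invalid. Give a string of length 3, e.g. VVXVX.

Answer: VVX

Derivation:
Initial: URRDRURR -> [(0, 0), (0, 1), (1, 1), (2, 1), (2, 0), (3, 0), (3, 1), (4, 1), (5, 1)]
Fold 1: move[3]->U => URRURURR VALID
Fold 2: move[5]->R => URRURRRR VALID
Fold 3: move[0]->L => LRRURRRR INVALID (collision), skipped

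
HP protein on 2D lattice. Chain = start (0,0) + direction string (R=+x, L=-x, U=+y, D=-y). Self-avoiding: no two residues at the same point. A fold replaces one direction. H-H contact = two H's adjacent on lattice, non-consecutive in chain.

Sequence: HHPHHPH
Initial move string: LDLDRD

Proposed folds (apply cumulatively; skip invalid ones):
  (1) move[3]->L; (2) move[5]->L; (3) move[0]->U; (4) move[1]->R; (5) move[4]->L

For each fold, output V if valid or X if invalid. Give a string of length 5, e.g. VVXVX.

Answer: XXXXV

Derivation:
Initial: LDLDRD -> [(0, 0), (-1, 0), (-1, -1), (-2, -1), (-2, -2), (-1, -2), (-1, -3)]
Fold 1: move[3]->L => LDLLRD INVALID (collision), skipped
Fold 2: move[5]->L => LDLDRL INVALID (collision), skipped
Fold 3: move[0]->U => UDLDRD INVALID (collision), skipped
Fold 4: move[1]->R => LRLDRD INVALID (collision), skipped
Fold 5: move[4]->L => LDLDLD VALID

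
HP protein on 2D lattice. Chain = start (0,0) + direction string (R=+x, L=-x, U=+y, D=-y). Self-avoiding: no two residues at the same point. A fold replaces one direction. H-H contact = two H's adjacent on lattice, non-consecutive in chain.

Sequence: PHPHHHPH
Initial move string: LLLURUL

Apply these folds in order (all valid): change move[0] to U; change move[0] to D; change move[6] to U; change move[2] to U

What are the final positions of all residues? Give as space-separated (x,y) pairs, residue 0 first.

Initial moves: LLLURUL
Fold: move[0]->U => ULLURUL (positions: [(0, 0), (0, 1), (-1, 1), (-2, 1), (-2, 2), (-1, 2), (-1, 3), (-2, 3)])
Fold: move[0]->D => DLLURUL (positions: [(0, 0), (0, -1), (-1, -1), (-2, -1), (-2, 0), (-1, 0), (-1, 1), (-2, 1)])
Fold: move[6]->U => DLLURUU (positions: [(0, 0), (0, -1), (-1, -1), (-2, -1), (-2, 0), (-1, 0), (-1, 1), (-1, 2)])
Fold: move[2]->U => DLUURUU (positions: [(0, 0), (0, -1), (-1, -1), (-1, 0), (-1, 1), (0, 1), (0, 2), (0, 3)])

Answer: (0,0) (0,-1) (-1,-1) (-1,0) (-1,1) (0,1) (0,2) (0,3)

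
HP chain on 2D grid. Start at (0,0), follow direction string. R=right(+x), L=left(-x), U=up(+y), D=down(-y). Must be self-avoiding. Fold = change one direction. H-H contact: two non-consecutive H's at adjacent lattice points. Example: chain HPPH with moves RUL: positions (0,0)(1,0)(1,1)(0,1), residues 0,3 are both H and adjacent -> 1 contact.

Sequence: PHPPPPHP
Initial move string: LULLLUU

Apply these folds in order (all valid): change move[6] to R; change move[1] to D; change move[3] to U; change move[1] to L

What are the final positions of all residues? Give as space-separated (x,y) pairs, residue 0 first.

Initial moves: LULLLUU
Fold: move[6]->R => LULLLUR (positions: [(0, 0), (-1, 0), (-1, 1), (-2, 1), (-3, 1), (-4, 1), (-4, 2), (-3, 2)])
Fold: move[1]->D => LDLLLUR (positions: [(0, 0), (-1, 0), (-1, -1), (-2, -1), (-3, -1), (-4, -1), (-4, 0), (-3, 0)])
Fold: move[3]->U => LDLULUR (positions: [(0, 0), (-1, 0), (-1, -1), (-2, -1), (-2, 0), (-3, 0), (-3, 1), (-2, 1)])
Fold: move[1]->L => LLLULUR (positions: [(0, 0), (-1, 0), (-2, 0), (-3, 0), (-3, 1), (-4, 1), (-4, 2), (-3, 2)])

Answer: (0,0) (-1,0) (-2,0) (-3,0) (-3,1) (-4,1) (-4,2) (-3,2)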